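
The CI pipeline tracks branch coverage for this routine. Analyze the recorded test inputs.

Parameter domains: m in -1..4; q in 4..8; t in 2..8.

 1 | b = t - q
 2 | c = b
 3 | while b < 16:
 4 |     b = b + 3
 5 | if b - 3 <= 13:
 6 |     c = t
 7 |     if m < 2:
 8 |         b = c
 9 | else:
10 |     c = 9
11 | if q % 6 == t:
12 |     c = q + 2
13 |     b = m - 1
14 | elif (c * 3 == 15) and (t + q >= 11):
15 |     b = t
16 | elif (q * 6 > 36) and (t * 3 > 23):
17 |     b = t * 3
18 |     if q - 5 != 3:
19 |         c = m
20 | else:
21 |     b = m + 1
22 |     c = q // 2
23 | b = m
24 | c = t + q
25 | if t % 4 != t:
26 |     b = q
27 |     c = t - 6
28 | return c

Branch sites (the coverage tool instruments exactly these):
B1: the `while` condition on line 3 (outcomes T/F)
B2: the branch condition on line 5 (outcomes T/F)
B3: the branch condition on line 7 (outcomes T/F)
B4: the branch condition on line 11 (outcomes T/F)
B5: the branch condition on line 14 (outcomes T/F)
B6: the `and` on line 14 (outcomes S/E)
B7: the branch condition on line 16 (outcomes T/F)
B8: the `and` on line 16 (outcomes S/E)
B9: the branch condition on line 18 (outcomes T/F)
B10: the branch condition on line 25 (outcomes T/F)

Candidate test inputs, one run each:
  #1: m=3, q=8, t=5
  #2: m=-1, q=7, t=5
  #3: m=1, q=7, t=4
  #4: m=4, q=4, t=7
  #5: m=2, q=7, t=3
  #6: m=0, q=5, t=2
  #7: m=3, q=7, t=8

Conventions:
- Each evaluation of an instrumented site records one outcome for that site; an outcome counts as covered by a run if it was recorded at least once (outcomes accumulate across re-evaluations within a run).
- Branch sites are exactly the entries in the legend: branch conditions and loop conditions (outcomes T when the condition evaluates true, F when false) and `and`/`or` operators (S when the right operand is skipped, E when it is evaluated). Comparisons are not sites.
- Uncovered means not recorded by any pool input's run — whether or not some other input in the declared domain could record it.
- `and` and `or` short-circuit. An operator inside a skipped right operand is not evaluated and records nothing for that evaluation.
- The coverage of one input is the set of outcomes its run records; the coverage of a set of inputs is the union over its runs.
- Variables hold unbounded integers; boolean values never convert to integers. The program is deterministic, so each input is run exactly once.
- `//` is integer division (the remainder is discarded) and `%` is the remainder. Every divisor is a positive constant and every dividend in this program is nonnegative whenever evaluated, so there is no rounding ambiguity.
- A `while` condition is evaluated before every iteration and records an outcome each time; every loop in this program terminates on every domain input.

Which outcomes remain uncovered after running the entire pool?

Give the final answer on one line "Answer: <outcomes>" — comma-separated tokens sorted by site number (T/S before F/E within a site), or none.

run #1 (m=3, q=8, t=5) runs B1->T, B1->T, B1->T, B1->T, B1->T, B1->T, B1->T, B1->F, B2->F, B4->F, B6->S, B5->F, B8->E, B7->F, ...; records B1=T, B1=F, B2=F, B4=F, B5=F, B6=S, B7=F, B8=E, B10=T
run #2 (m=-1, q=7, t=5) runs B1->T, B1->T, B1->T, B1->T, B1->T, B1->T, B1->F, B2->T, B3->T, B4->F, B6->E, B5->T, B10->T; records B1=T, B1=F, B2=T, B3=T, B4=F, B5=T, B6=E, B10=T
run #3 (m=1, q=7, t=4) runs B1->T, B1->T, B1->T, B1->T, B1->T, B1->T, B1->T, B1->F, B2->F, B4->F, B6->S, B5->F, B8->E, B7->F, ...; records B1=T, B1=F, B2=F, B4=F, B5=F, B6=S, B7=F, B8=E, B10=T
run #4 (m=4, q=4, t=7) runs B1->T, B1->T, B1->T, B1->T, B1->T, B1->F, B2->F, B4->F, B6->S, B5->F, B8->S, B7->F, B10->T; records B1=T, B1=F, B2=F, B4=F, B5=F, B6=S, B7=F, B8=S, B10=T
run #5 (m=2, q=7, t=3) runs B1->T, B1->T, B1->T, B1->T, B1->T, B1->T, B1->T, B1->F, B2->F, B4->F, B6->S, B5->F, B8->E, B7->F, ...; records B1=T, B1=F, B2=F, B4=F, B5=F, B6=S, B7=F, B8=E, B10=F
run #6 (m=0, q=5, t=2) runs B1->T, B1->T, B1->T, B1->T, B1->T, B1->T, B1->T, B1->F, B2->F, B4->F, B6->S, B5->F, B8->S, B7->F, ...; records B1=T, B1=F, B2=F, B4=F, B5=F, B6=S, B7=F, B8=S, B10=F
run #7 (m=3, q=7, t=8) runs B1->T, B1->T, B1->T, B1->T, B1->T, B1->F, B2->T, B3->F, B4->F, B6->S, B5->F, B8->E, B7->T, B9->T, ...; records B1=T, B1=F, B2=T, B3=F, B4=F, B5=F, B6=S, B7=T, B8=E, B9=T, B10=T
union over the pool: B1=T, B1=F, B2=T, B2=F, B3=T, B3=F, B4=F, B5=T, B5=F, B6=S, B6=E, B7=T, B7=F, B8=S, B8=E, B9=T, B10=T, B10=F
uncovered (2 of 20): B4=T, B9=F

Answer: B4=T, B9=F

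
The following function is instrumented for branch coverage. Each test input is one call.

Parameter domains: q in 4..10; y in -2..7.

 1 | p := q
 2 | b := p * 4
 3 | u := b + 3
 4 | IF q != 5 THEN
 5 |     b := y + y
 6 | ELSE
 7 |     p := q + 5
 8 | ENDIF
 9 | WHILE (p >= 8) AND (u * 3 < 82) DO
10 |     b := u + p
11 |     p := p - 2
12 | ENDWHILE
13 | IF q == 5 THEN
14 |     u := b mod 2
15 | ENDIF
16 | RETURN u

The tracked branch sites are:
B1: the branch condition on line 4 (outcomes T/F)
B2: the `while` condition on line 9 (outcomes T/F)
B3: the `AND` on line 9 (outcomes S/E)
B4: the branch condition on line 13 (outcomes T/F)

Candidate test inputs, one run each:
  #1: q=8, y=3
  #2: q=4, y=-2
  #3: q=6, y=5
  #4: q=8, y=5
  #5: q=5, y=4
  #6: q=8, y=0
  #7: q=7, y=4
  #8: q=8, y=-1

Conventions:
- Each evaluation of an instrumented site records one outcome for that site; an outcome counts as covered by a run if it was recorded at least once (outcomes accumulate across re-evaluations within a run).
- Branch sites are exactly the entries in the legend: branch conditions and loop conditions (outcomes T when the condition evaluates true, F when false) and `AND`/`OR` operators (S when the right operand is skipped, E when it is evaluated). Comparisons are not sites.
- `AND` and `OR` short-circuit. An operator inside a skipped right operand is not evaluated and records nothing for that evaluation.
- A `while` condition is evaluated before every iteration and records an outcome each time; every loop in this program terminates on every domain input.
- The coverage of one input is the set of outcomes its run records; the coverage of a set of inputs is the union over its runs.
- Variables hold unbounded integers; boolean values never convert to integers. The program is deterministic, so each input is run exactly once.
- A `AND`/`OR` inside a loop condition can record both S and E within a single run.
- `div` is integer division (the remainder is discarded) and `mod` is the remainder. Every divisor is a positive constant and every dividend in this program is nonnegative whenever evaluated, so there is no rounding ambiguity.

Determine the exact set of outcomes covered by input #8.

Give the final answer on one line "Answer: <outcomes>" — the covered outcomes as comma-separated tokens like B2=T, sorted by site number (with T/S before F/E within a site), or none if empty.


Running input #8 (q=8, y=-1), event by event:
  B1->T, B3->E, B2->F, B4->F
collecting distinct outcomes: B1=T, B2=F, B3=E, B4=F
Answer: B1=T, B2=F, B3=E, B4=F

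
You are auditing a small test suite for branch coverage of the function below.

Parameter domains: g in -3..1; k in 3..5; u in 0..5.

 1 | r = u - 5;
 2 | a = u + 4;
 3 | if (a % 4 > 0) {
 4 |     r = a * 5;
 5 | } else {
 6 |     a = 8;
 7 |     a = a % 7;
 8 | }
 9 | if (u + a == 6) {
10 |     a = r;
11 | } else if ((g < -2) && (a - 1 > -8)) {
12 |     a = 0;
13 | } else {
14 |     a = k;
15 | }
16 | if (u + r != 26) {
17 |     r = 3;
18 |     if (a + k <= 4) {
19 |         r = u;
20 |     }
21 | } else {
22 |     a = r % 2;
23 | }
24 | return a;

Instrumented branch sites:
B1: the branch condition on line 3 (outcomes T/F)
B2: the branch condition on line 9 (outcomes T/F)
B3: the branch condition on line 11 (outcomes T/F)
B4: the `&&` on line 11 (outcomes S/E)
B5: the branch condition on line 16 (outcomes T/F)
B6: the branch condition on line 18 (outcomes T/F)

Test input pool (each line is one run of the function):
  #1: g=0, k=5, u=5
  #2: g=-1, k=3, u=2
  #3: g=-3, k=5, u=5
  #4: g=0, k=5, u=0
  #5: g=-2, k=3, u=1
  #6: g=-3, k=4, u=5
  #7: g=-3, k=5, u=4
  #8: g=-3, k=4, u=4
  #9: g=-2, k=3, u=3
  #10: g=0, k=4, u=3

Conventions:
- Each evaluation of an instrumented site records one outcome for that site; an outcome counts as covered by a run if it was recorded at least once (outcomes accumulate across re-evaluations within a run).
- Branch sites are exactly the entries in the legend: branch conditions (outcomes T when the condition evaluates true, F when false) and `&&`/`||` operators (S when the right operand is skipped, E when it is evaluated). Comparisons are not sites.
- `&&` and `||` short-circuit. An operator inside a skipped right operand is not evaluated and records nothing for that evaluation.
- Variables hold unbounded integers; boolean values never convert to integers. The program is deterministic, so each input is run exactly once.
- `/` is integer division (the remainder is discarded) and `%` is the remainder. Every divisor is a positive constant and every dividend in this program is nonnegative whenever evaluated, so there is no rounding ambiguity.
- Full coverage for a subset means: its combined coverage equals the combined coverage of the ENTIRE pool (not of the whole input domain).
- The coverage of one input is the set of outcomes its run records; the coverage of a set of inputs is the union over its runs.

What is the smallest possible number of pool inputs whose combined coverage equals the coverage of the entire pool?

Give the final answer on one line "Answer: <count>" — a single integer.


input #1, g=0, k=5, u=5: outcomes B1=T, B2=F, B3=F, B4=S, B5=T, B6=F
input #2, g=-1, k=3, u=2: outcomes B1=T, B2=F, B3=F, B4=S, B5=T, B6=F
input #3, g=-3, k=5, u=5: outcomes B1=T, B2=F, B3=T, B4=E, B5=T, B6=F
input #4, g=0, k=5, u=0: outcomes B1=F, B2=F, B3=F, B4=S, B5=T, B6=F
input #5, g=-2, k=3, u=1: outcomes B1=T, B2=T, B5=F
input #6, g=-3, k=4, u=5: outcomes B1=T, B2=F, B3=T, B4=E, B5=T, B6=T
input #7, g=-3, k=5, u=4: outcomes B1=F, B2=F, B3=T, B4=E, B5=T, B6=F
input #8, g=-3, k=4, u=4: outcomes B1=F, B2=F, B3=T, B4=E, B5=T, B6=T
input #9, g=-2, k=3, u=3: outcomes B1=T, B2=F, B3=F, B4=S, B5=T, B6=F
input #10, g=0, k=4, u=3: outcomes B1=T, B2=F, B3=F, B4=S, B5=T, B6=F
pool-wide coverage (12 outcomes): B1=T, B1=F, B2=T, B2=F, B3=T, B3=F, B4=S, B4=E, B5=T, B5=F, B6=T, B6=F
no size-1 subset reaches all 12 outcomes (best union: 6/12)
no size-2 subset reaches all 12 outcomes (best union: 10/12)
at size 3, {1, 5, 8} reaches all 12 outcomes; every lexicographically earlier size-3 subset fails
Answer: 3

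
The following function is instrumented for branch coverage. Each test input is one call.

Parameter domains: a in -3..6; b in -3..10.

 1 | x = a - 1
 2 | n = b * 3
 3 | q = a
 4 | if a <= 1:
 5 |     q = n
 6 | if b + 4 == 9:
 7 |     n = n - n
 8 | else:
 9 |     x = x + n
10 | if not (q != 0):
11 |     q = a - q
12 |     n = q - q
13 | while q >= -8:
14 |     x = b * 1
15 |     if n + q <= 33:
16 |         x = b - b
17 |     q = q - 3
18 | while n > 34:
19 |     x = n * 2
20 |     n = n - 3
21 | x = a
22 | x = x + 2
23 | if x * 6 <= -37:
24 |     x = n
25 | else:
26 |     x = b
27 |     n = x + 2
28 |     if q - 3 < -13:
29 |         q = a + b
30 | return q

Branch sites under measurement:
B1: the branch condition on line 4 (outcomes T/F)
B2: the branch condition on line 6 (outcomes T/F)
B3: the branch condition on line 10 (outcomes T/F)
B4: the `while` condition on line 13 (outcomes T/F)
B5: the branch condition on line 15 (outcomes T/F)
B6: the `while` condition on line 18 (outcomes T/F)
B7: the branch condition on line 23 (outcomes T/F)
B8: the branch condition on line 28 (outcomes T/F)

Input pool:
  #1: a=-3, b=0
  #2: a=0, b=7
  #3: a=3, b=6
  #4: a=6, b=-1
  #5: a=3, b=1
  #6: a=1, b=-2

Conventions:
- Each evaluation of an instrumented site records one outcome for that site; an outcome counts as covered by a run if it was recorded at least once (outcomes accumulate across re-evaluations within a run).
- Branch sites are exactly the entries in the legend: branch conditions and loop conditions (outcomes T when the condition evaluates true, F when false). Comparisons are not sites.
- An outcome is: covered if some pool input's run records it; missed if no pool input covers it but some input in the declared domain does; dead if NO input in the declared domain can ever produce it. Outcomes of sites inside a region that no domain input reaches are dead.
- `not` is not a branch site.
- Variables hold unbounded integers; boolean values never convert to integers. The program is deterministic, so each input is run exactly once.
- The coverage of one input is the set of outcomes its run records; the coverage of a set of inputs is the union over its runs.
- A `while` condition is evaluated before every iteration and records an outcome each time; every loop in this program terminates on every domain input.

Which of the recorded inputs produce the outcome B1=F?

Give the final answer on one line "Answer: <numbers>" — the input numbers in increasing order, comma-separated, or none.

input #1 (a=-3, b=0): does not record B1=F
input #2 (a=0, b=7): does not record B1=F
input #3 (a=3, b=6): records B1=F
input #4 (a=6, b=-1): records B1=F
input #5 (a=3, b=1): records B1=F
input #6 (a=1, b=-2): does not record B1=F

Answer: 3, 4, 5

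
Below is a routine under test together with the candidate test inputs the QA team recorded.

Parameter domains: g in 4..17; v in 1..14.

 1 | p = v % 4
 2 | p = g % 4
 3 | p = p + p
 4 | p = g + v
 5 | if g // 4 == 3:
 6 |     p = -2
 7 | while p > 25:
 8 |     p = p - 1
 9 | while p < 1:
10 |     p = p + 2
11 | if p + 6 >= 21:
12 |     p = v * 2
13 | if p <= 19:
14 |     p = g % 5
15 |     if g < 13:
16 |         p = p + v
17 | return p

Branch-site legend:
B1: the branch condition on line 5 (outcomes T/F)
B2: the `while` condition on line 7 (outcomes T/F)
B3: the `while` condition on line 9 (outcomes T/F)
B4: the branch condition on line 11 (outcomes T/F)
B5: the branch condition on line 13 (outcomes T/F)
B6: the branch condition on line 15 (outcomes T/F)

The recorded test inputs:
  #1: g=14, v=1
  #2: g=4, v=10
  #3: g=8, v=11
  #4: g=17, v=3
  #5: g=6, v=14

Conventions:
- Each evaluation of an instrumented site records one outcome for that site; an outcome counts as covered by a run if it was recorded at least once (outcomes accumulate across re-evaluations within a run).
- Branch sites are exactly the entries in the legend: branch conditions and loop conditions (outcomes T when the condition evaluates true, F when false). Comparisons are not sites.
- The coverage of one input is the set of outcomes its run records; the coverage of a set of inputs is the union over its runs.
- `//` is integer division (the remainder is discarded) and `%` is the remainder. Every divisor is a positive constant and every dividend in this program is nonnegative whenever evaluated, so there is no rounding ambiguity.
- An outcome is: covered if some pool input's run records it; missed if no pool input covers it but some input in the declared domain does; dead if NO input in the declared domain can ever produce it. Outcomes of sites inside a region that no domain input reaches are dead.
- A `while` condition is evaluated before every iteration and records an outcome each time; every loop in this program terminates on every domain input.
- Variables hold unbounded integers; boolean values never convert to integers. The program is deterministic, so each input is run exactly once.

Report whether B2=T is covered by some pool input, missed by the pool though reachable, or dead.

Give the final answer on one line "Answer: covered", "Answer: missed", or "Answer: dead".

no pool input records B2=T
but domain input (g=16, v=10) does record it -> reachable, so missed

Answer: missed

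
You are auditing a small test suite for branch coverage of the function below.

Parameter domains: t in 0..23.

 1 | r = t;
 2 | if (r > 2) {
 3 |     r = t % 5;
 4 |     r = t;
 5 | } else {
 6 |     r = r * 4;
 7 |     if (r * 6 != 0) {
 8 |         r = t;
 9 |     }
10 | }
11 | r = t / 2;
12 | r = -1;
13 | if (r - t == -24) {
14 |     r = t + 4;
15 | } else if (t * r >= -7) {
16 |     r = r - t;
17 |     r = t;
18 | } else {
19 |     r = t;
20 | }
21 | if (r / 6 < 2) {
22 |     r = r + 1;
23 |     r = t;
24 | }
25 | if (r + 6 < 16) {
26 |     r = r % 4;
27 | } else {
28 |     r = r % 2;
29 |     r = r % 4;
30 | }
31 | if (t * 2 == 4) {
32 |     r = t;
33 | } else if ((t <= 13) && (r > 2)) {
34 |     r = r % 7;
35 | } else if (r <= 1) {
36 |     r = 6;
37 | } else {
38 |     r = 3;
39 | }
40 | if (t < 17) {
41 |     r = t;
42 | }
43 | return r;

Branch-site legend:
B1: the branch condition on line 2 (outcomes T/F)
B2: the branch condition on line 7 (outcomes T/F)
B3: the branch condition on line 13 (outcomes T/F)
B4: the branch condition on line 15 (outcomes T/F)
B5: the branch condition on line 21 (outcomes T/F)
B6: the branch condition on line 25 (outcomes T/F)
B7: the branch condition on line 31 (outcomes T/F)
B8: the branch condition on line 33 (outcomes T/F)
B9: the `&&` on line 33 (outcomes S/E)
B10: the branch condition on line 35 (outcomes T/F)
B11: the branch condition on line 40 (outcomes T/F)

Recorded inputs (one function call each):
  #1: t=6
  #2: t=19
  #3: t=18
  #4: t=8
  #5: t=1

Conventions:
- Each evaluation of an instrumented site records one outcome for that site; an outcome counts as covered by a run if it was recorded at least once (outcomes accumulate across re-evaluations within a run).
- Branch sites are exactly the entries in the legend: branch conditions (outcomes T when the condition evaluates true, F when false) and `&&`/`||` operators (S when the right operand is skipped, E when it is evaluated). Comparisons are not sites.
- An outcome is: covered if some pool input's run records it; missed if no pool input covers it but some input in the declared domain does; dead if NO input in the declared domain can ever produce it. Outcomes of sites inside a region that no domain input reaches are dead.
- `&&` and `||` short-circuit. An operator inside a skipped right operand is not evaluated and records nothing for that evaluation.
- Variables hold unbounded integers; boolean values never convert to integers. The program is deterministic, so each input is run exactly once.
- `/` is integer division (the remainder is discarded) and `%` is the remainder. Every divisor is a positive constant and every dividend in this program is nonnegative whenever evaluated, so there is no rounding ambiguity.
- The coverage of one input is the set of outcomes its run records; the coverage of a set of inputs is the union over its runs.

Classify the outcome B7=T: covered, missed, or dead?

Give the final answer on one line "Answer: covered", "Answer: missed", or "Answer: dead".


no pool input records B7=T
but domain input (t=2) does record it -> reachable, so missed
Answer: missed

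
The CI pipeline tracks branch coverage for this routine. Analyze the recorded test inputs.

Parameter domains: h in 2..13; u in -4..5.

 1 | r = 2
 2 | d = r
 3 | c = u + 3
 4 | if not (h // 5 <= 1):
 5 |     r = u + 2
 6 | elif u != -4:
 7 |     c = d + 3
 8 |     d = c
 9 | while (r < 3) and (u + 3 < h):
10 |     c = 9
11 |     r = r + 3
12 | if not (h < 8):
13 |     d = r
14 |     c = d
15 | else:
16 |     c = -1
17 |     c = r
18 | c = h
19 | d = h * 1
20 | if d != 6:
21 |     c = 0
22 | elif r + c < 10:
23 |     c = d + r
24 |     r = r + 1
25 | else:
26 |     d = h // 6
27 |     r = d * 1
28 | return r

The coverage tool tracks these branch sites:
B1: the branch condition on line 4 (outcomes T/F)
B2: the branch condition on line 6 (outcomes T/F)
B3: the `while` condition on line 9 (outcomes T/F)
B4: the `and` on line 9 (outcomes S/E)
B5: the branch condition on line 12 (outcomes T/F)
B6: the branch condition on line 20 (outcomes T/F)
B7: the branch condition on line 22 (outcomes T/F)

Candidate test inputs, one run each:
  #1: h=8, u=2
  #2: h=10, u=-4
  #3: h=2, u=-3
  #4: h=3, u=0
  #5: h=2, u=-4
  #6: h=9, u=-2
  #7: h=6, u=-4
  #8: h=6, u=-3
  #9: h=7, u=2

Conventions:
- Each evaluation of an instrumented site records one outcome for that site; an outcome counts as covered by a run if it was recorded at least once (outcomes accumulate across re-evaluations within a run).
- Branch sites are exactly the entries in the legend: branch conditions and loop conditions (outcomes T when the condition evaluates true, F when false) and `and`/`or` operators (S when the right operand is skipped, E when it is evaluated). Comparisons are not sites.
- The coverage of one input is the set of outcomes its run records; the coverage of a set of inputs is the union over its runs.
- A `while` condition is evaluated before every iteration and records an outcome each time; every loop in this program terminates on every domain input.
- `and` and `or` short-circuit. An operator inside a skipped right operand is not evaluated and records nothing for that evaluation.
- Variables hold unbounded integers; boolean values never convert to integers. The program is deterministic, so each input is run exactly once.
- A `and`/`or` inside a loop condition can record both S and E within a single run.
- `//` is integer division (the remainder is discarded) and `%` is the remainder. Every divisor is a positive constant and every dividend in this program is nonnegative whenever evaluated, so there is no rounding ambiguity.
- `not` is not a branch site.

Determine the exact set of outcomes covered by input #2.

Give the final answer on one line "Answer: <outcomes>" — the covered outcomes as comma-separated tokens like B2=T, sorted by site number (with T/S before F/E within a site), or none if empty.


Event log for input #2 (h=10, u=-4):
  B1->T, B4->E, B3->T, B4->E, B3->T, B4->S, B3->F, B5->T, B6->T
deduplicating events, the covered set is: B1=T, B3=T, B3=F, B4=S, B4=E, B5=T, B6=T
Answer: B1=T, B3=T, B3=F, B4=S, B4=E, B5=T, B6=T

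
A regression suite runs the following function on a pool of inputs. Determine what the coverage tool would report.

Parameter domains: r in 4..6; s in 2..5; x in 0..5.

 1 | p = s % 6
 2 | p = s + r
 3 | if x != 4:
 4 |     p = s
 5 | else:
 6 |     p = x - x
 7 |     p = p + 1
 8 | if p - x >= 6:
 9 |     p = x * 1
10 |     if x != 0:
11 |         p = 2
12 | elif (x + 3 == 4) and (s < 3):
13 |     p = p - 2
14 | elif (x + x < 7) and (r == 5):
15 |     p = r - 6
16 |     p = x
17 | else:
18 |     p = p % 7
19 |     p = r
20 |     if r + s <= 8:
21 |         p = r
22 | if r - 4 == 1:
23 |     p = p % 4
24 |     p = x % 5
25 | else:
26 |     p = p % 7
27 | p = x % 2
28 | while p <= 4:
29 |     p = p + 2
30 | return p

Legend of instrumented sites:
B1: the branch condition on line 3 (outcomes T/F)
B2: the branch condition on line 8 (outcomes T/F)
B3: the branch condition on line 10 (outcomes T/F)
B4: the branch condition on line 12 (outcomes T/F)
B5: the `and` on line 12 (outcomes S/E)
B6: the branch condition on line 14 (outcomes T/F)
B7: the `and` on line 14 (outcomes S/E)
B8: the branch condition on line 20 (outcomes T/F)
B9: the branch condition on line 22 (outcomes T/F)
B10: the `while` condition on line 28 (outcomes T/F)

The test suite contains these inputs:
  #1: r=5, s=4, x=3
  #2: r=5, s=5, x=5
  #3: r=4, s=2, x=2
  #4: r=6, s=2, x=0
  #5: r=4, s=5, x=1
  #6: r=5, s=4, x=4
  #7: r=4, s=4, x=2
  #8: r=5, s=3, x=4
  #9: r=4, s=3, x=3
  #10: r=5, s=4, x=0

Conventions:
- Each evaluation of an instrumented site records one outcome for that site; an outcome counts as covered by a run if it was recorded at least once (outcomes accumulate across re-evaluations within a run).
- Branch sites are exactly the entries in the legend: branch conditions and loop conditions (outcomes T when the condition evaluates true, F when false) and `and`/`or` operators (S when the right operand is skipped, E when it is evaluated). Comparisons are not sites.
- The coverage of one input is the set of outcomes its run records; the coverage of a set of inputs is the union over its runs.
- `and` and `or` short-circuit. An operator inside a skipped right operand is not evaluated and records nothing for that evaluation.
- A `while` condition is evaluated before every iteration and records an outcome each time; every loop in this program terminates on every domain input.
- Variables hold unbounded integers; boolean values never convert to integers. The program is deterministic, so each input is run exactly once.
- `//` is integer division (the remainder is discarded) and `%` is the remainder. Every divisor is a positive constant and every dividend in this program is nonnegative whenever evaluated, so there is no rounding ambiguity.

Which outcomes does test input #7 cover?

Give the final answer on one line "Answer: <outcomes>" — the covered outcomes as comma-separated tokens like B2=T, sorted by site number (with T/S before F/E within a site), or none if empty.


Simulating input #7 (r=4, s=4, x=2) step by step:
  B1->T, B2->F, B5->S, B4->F, B7->E, B6->F, B8->T, B9->F, B10->T, B10->T
  B10->T, B10->F
distinct outcomes covered: B1=T, B2=F, B4=F, B5=S, B6=F, B7=E, B8=T, B9=F, B10=T, B10=F
Answer: B1=T, B2=F, B4=F, B5=S, B6=F, B7=E, B8=T, B9=F, B10=T, B10=F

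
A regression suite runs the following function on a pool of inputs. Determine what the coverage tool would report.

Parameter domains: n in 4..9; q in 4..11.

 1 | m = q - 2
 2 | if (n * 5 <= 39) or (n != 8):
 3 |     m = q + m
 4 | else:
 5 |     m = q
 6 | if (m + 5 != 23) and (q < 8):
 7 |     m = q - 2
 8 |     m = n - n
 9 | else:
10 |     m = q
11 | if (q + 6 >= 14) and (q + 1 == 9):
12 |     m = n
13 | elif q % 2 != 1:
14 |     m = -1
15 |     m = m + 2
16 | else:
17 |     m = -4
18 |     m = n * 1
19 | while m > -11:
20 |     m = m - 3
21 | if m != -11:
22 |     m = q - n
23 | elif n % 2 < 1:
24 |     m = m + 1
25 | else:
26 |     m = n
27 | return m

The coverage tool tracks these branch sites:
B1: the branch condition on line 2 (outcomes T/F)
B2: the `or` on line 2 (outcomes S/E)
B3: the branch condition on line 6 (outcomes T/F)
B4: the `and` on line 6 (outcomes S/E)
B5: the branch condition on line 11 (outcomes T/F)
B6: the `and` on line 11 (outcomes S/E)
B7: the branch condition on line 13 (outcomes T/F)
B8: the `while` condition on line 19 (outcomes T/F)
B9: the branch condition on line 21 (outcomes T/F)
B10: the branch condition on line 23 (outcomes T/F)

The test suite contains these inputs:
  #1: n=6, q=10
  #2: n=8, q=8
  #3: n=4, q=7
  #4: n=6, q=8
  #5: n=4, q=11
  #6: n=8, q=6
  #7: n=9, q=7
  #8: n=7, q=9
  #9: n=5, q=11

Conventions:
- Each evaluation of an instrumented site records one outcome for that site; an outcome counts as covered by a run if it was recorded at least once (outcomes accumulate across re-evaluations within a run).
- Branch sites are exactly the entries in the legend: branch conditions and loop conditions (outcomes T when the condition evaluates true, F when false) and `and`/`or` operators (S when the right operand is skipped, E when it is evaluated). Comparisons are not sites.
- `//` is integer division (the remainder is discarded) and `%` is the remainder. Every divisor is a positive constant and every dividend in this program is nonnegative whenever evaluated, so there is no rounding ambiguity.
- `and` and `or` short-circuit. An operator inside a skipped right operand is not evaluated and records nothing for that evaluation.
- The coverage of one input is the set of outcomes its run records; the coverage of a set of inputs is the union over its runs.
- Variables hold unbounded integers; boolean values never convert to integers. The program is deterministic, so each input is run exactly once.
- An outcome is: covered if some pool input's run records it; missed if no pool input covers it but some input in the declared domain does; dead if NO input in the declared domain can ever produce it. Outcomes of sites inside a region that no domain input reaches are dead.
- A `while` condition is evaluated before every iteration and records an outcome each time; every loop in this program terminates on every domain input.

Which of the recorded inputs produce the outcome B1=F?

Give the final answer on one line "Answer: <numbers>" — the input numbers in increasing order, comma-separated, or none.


input #1 (n=6, q=10): never hits B1=F
input #2 (n=8, q=8): hits B1=F
input #3 (n=4, q=7): never hits B1=F
input #4 (n=6, q=8): never hits B1=F
input #5 (n=4, q=11): never hits B1=F
input #6 (n=8, q=6): hits B1=F
input #7 (n=9, q=7): never hits B1=F
input #8 (n=7, q=9): never hits B1=F
input #9 (n=5, q=11): never hits B1=F
Answer: 2, 6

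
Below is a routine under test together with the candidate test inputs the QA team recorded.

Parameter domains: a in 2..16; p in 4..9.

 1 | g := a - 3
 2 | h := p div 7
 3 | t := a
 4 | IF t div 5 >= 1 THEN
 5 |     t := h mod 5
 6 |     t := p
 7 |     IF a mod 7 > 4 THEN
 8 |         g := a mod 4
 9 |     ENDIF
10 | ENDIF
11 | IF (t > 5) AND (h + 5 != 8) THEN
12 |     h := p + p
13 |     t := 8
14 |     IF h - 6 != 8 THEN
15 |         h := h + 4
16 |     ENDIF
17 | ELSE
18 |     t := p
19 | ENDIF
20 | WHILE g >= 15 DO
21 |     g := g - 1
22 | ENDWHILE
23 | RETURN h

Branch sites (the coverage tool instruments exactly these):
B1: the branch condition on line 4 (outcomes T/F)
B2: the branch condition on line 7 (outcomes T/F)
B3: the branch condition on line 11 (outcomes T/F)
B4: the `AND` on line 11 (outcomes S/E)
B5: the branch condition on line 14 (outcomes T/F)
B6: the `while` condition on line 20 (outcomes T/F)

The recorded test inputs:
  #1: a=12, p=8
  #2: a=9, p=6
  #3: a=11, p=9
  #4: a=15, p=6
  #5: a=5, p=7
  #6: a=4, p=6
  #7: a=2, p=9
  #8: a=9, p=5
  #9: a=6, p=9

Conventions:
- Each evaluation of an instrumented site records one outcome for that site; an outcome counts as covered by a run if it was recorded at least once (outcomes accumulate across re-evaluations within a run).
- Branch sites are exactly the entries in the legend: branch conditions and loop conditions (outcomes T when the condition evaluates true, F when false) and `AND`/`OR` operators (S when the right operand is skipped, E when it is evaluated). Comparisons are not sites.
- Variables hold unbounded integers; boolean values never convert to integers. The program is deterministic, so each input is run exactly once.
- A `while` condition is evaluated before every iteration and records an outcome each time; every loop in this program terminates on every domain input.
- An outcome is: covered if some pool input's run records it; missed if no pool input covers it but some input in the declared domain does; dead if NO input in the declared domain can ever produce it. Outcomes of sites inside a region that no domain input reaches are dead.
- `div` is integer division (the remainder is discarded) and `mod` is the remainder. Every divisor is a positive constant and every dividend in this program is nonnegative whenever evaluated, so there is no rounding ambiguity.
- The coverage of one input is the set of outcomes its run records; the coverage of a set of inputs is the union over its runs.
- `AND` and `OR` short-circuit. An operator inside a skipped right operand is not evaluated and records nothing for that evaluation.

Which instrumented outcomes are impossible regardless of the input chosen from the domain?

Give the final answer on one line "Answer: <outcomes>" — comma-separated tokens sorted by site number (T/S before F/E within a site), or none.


running all 90 domain inputs and tallying outcomes:
  B6=T: zero occurrences over every domain input -> dead
  reachable outcomes have witnesses, e.g. B1=T (e.g. a=5, p=4), B1=F (e.g. a=2, p=4), B2=T (e.g. a=5, p=4), B2=F (e.g. a=7, p=4)
Answer: B6=T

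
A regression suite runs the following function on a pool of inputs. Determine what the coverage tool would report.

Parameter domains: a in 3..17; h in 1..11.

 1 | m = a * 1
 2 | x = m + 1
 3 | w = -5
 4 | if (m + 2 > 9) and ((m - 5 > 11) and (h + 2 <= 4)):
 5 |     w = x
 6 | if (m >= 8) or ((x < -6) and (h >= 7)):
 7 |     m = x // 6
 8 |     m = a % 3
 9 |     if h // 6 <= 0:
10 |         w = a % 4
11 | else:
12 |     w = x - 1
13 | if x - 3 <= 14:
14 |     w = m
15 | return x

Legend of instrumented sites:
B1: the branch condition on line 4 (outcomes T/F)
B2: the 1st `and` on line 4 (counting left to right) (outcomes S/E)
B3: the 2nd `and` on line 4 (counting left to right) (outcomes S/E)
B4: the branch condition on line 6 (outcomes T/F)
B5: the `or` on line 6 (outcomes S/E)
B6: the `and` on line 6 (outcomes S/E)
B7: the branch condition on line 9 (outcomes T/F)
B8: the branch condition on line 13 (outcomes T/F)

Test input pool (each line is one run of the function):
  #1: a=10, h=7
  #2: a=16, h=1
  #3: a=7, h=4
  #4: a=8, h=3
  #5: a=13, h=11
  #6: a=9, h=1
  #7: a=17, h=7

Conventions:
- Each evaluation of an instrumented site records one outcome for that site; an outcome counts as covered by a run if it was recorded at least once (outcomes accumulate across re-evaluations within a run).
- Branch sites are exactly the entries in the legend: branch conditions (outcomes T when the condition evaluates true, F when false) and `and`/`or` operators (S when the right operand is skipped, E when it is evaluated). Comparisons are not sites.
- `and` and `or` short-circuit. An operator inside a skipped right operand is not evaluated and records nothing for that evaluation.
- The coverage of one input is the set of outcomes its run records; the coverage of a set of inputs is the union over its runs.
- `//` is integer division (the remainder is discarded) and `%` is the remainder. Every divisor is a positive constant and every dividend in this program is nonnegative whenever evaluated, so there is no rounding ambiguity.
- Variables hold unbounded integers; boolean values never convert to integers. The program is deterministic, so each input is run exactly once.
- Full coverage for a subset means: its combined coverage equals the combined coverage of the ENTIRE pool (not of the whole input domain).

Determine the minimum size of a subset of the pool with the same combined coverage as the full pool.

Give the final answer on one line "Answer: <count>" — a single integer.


test 1 (a=10, h=7) fires B2->E, B3->S, B1->F, B5->S, B4->T, B7->F, B8->T; hits B1=F, B2=E, B3=S, B4=T, B5=S, B7=F, B8=T
test 2 (a=16, h=1) fires B2->E, B3->S, B1->F, B5->S, B4->T, B7->T, B8->T; hits B1=F, B2=E, B3=S, B4=T, B5=S, B7=T, B8=T
test 3 (a=7, h=4) fires B2->S, B1->F, B5->E, B6->S, B4->F, B8->T; hits B1=F, B2=S, B4=F, B5=E, B6=S, B8=T
test 4 (a=8, h=3) fires B2->E, B3->S, B1->F, B5->S, B4->T, B7->T, B8->T; hits B1=F, B2=E, B3=S, B4=T, B5=S, B7=T, B8=T
test 5 (a=13, h=11) fires B2->E, B3->S, B1->F, B5->S, B4->T, B7->F, B8->T; hits B1=F, B2=E, B3=S, B4=T, B5=S, B7=F, B8=T
test 6 (a=9, h=1) fires B2->E, B3->S, B1->F, B5->S, B4->T, B7->T, B8->T; hits B1=F, B2=E, B3=S, B4=T, B5=S, B7=T, B8=T
test 7 (a=17, h=7) fires B2->E, B3->E, B1->F, B5->S, B4->T, B7->F, B8->F; hits B1=F, B2=E, B3=E, B4=T, B5=S, B7=F, B8=F
union over all inputs: B1=F, B2=S, B2=E, B3=S, B3=E, B4=T, B4=F, B5=S, B5=E, B6=S, B7=T, B7=F, B8=T, B8=F (14 outcomes)
checked all size-1 subsets: none covers 14 outcomes (max 7/14)
checked all size-2 subsets: none covers 14 outcomes (max 12/14)
inputs {2, 3, 7} (size 3) cover everything; no size-3 subset with a lexicographically smaller index list covers all 14
Answer: 3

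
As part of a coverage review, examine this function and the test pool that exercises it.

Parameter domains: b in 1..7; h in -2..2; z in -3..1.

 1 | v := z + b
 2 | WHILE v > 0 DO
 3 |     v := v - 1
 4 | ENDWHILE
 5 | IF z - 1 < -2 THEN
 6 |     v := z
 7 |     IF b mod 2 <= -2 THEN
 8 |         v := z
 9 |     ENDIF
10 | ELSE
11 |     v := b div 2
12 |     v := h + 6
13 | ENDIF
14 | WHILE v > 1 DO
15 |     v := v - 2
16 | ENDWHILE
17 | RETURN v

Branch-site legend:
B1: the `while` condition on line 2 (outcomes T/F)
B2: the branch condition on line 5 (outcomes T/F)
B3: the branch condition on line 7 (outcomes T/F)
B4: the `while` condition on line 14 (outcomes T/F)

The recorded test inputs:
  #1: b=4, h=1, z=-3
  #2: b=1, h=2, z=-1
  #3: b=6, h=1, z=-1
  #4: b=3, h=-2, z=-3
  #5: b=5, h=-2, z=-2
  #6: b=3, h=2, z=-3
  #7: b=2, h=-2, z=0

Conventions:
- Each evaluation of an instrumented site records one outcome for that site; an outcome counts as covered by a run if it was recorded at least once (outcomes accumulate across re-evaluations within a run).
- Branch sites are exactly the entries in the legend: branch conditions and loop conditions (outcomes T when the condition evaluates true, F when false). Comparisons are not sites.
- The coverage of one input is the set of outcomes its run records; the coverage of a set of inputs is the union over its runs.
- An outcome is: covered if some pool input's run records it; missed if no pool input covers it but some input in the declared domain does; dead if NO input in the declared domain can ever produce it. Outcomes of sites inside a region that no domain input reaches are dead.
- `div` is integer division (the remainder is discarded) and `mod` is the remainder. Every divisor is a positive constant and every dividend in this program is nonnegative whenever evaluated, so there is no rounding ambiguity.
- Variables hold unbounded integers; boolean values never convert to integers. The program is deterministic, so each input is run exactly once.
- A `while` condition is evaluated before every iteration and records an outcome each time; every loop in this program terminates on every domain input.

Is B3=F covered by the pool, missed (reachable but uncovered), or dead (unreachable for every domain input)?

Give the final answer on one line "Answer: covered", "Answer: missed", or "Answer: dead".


B3=F is recorded by pool input(s) 1, 4, 5, 6 -> covered
Answer: covered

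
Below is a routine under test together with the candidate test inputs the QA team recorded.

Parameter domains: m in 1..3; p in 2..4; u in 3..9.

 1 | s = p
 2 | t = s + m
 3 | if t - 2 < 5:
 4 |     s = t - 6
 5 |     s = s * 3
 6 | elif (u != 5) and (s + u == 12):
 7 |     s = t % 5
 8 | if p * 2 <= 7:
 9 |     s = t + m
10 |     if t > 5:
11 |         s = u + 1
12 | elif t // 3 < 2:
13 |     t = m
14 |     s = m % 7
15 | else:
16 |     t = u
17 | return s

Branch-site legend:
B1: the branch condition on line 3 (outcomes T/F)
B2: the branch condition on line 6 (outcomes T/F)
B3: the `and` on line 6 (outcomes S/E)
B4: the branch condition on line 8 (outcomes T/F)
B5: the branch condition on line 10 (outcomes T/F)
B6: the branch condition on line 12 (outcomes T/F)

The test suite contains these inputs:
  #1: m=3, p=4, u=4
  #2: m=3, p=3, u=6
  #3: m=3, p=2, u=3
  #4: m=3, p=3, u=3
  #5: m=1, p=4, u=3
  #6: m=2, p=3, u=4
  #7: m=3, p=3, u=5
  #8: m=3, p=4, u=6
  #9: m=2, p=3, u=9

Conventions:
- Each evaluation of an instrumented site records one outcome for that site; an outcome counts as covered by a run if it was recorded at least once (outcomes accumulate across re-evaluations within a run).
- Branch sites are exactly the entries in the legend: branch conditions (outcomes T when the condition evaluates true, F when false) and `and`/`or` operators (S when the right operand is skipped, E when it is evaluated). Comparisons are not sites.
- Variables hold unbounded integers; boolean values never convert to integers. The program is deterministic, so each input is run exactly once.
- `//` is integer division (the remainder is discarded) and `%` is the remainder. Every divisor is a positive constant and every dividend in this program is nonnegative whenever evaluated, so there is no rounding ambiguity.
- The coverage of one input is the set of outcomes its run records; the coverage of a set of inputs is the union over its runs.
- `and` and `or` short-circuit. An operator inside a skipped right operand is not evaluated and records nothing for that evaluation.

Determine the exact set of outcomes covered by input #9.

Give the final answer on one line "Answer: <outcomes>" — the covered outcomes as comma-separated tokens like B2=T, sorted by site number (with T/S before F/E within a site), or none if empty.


Tracing the run of input #9 (m=2, p=3, u=9):
  B1->T, B4->T, B5->F
deduplicating events, the covered set is: B1=T, B4=T, B5=F
Answer: B1=T, B4=T, B5=F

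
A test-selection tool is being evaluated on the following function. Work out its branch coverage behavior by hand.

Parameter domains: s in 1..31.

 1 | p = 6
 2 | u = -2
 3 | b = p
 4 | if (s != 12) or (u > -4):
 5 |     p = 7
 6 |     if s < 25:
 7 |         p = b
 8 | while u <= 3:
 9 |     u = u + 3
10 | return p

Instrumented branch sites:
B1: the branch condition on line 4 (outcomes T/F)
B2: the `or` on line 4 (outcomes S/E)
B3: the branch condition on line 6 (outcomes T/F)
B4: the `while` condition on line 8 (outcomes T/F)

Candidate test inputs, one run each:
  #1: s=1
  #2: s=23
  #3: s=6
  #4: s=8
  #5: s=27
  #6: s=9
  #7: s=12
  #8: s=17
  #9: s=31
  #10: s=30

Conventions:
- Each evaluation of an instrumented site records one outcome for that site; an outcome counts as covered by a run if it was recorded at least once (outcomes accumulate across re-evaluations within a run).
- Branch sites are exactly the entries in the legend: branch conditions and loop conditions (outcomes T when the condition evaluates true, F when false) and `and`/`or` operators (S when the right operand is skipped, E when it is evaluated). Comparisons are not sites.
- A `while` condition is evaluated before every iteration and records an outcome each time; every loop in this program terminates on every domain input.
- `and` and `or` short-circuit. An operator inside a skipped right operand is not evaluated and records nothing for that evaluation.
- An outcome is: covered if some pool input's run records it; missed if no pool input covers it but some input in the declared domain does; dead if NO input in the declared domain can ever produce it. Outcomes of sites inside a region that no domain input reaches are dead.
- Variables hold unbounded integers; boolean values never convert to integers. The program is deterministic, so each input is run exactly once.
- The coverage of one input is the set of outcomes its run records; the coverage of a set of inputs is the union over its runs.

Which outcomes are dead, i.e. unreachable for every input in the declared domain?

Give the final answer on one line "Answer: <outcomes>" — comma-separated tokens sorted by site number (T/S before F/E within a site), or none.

running all 31 domain inputs and tallying outcomes:
  B1=F: zero occurrences over every domain input -> dead
  reachable outcomes have witnesses, e.g. B1=T (e.g. s=1), B2=S (e.g. s=1), B2=E (e.g. s=12), B3=T (e.g. s=1)

Answer: B1=F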